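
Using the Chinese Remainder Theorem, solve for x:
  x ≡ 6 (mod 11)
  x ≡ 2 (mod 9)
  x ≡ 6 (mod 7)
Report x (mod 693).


Moduli 11, 9, 7 are pairwise coprime; by CRT there is a unique solution modulo M = 11 · 9 · 7 = 693.
Solve pairwise, accumulating the modulus:
  Start with x ≡ 6 (mod 11).
  Combine with x ≡ 2 (mod 9): since gcd(11, 9) = 1, we get a unique residue mod 99.
    Write x = 6 + 11·t and substitute into x ≡ 2 (mod 9): 11·t ≡ 2 − 6 = -4 (mod 9).
    Reduce coefficients mod 9: 2·t ≡ 5 (mod 9).
    The inverse of 2 mod 9 is 5 (since 2·5 = 10 = 1·9 + 1), so t ≡ 5·5 = 25 ≡ 7 (mod 9).
    Then x = 6 + 11·7 = 83, valid modulo lcm(11, 9) = 99: x ≡ 83 (mod 99).
  Combine with x ≡ 6 (mod 7): since gcd(99, 7) = 1, we get a unique residue mod 693.
    Write x = 83 + 99·t and substitute into x ≡ 6 (mod 7): 99·t ≡ 6 − 83 = -77 (mod 7).
    Reduce coefficients mod 7: 1·t ≡ 0 (mod 7).
    So t ≡ 0 (mod 7).
    Then x = 83 + 99·0 = 83, valid modulo lcm(99, 7) = 693: x ≡ 83 (mod 693).
Verify: 83 mod 11 = 6 ✓, 83 mod 9 = 2 ✓, 83 mod 7 = 6 ✓.

x ≡ 83 (mod 693).


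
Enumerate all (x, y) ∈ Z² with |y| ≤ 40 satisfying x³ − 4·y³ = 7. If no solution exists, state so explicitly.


The equation is x³ - 4y³ = 7. For fixed y, x³ = 4·y³ + 7, so a solution requires the RHS to be a perfect cube.
Strategy: iterate y from -40 to 40, compute RHS = 4·y³ + 7, and check whether it is a (positive or negative) perfect cube.
Check small values of y:
  y = 0: RHS = 7 is not a perfect cube.
  y = 1: RHS = 11 is not a perfect cube.
  y = -1: RHS = 3 is not a perfect cube.
  y = 2: RHS = 39 is not a perfect cube.
  y = -2: RHS = -25 is not a perfect cube.
  y = 3: RHS = 115 is not a perfect cube.
  y = -3: RHS = -101 is not a perfect cube.
Continuing the search up to |y| = 40 finds no solutions either.
No (x, y) in the scanned range satisfies the equation.

No integer solutions with |y| ≤ 40.


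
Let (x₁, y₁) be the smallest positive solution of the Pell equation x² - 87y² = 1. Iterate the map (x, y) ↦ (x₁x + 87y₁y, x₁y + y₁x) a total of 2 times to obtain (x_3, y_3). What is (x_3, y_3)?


Step 1: Find the fundamental solution (x₁, y₁) of x² - 87y² = 1.
  Expand √87 as a continued fraction. a₀ = ⌊√87⌋ = 9; iterate m_{k+1} = d_k·a_k − m_k, d_{k+1} = (87 − m_{k+1}²)/d_k, a_{k+1} = ⌊(a₀ + m_{k+1})/d_{k+1}⌋ (starting m₀ = 0, d₀ = 1), with convergents p_k = a_k·p_{k-1} + p_{k-2}, q_k = a_k·q_{k-1} + q_{k-2} (p₋₁ = 1, q₋₁ = 0):
  k = 0: a₀ = 9; p₀/q₀ = 9/1; p₀² − 87·q₀² = 81 − 87 = -6.
  k = 1: m = 9, d = 6, a = ⌊(9 + 9)/6⌋ = 3; p/q = (3·9 + 1)/(3·1 + 0) = 28/3; p² − 87·q² = 784 − 783 = 1.
  The first convergent with p² − 87·q² = 1 gives the fundamental solution (x₁, y₁) = (28, 3).
Step 2: Apply the recurrence (x_{n+1}, y_{n+1}) = (x₁x_n + 87y₁y_n, x₁y_n + y₁x_n) repeatedly.
  From (x_1, y_1) = (28, 3): x_2 = 28·28 + 87·3·3 = 1567; y_2 = 28·3 + 3·28 = 168.
  From (x_2, y_2) = (1567, 168): x_3 = 28·1567 + 87·3·168 = 87724; y_3 = 28·168 + 3·1567 = 9405.
Step 3: Verify x_3² - 87·y_3² = 7695500176 - 7695500175 = 1 (should be 1). ✓

(x_1, y_1) = (28, 3); (x_3, y_3) = (87724, 9405).


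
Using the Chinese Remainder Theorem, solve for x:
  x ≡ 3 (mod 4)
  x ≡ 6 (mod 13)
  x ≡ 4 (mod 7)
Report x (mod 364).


Moduli 4, 13, 7 are pairwise coprime; by CRT there is a unique solution modulo M = 4 · 13 · 7 = 364.
Solve pairwise, accumulating the modulus:
  Start with x ≡ 3 (mod 4).
  Combine with x ≡ 6 (mod 13): since gcd(4, 13) = 1, we get a unique residue mod 52.
    Write x = 3 + 4·t and substitute into x ≡ 6 (mod 13): 4·t ≡ 6 − 3 = 3 (mod 13).
    The inverse of 4 mod 13 is 10 (since 4·10 = 40 = 3·13 + 1), so t ≡ 10·3 = 30 ≡ 4 (mod 13).
    Then x = 3 + 4·4 = 19, valid modulo lcm(4, 13) = 52: x ≡ 19 (mod 52).
  Combine with x ≡ 4 (mod 7): since gcd(52, 7) = 1, we get a unique residue mod 364.
    Write x = 19 + 52·t and substitute into x ≡ 4 (mod 7): 52·t ≡ 4 − 19 = -15 (mod 7).
    Reduce coefficients mod 7: 3·t ≡ 6 (mod 7).
    The inverse of 3 mod 7 is 5 (since 3·5 = 15 = 2·7 + 1), so t ≡ 5·6 = 30 ≡ 2 (mod 7).
    Then x = 19 + 52·2 = 123, valid modulo lcm(52, 7) = 364: x ≡ 123 (mod 364).
Verify: 123 mod 4 = 3 ✓, 123 mod 13 = 6 ✓, 123 mod 7 = 4 ✓.

x ≡ 123 (mod 364).


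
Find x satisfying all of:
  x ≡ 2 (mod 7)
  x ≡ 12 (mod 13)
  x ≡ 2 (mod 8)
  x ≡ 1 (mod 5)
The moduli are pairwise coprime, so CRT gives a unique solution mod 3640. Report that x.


Product of moduli M = 7 · 13 · 8 · 5 = 3640.
Merge one congruence at a time:
  Start: x ≡ 2 (mod 7).
  Combine with x ≡ 12 (mod 13); new modulus lcm = 91.
    Write x = 2 + 7·t and substitute into x ≡ 12 (mod 13): 7·t ≡ 12 − 2 = 10 (mod 13).
    The inverse of 7 mod 13 is 2 (since 7·2 = 14 = 1·13 + 1), so t ≡ 2·10 = 20 ≡ 7 (mod 13).
    Then x = 2 + 7·7 = 51, valid modulo lcm(7, 13) = 91: x ≡ 51 (mod 91).
  Combine with x ≡ 2 (mod 8); new modulus lcm = 728.
    Write x = 51 + 91·t and substitute into x ≡ 2 (mod 8): 91·t ≡ 2 − 51 = -49 (mod 8).
    Reduce coefficients mod 8: 3·t ≡ 7 (mod 8).
    The inverse of 3 mod 8 is 3 (since 3·3 = 9 = 1·8 + 1), so t ≡ 3·7 = 21 ≡ 5 (mod 8).
    Then x = 51 + 91·5 = 506, valid modulo lcm(91, 8) = 728: x ≡ 506 (mod 728).
  Combine with x ≡ 1 (mod 5); new modulus lcm = 3640.
    Write x = 506 + 728·t and substitute into x ≡ 1 (mod 5): 728·t ≡ 1 − 506 = -505 (mod 5).
    Reduce coefficients mod 5: 3·t ≡ 0 (mod 5).
    The inverse of 3 mod 5 is 2 (since 3·2 = 6 = 1·5 + 1), so t ≡ 2·0 = 0 ≡ 0 (mod 5).
    Then x = 506 + 728·0 = 506, valid modulo lcm(728, 5) = 3640: x ≡ 506 (mod 3640).
Verify against each original: 506 mod 7 = 2, 506 mod 13 = 12, 506 mod 8 = 2, 506 mod 5 = 1.

x ≡ 506 (mod 3640).


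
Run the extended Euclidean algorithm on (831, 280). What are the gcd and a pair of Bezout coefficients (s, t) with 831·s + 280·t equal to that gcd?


Euclidean algorithm on (831, 280) — divide until remainder is 0:
  831 = 2 · 280 + 271
  280 = 1 · 271 + 9
  271 = 30 · 9 + 1
  9 = 9 · 1 + 0
gcd(831, 280) = 1.
Track Bezout coefficients alongside the remainders: start with r₀ = 831 = a·1 + b·0 (s = 1, t = 0) and r₁ = 280 = a·0 + b·1 (s = 0, t = 1); each new remainder r_{k+1} = r_{k-1} − q_k·r_k inherits s_{k+1} = s_{k-1} − q_k·s_k, t_{k+1} = t_{k-1} − q_k·t_k, so r_k = a·s_k + b·t_k at every step:
  q = 2: r = 271, s = 1 − 2·0 = 1, t = 0 − 2·1 = -2  (check: 831·1 + 280·(-2) = 271)
  q = 1: r = 9, s = 0 − 1·1 = -1, t = 1 − 1·(-2) = 3  (check: 831·(-1) + 280·3 = 9)
  q = 30: r = 1, s = 1 − 30·(-1) = 31, t = -2 − 30·3 = -92  (check: 831·31 + 280·(-92) = 1)
The row with r = 1 (the gcd) gives the Bezout coefficients s = 31, t = -92.
Result: 831 · (31) + 280 · (-92) = 1.

gcd(831, 280) = 1; s = 31, t = -92 (check: 831·31 + 280·(-92) = 1).


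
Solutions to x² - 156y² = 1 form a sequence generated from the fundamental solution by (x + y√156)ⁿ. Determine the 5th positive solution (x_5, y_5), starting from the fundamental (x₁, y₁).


Step 1: Find the fundamental solution (x₁, y₁) of x² - 156y² = 1.
  Expand √156 as a continued fraction. a₀ = ⌊√156⌋ = 12; iterate m_{k+1} = d_k·a_k − m_k, d_{k+1} = (156 − m_{k+1}²)/d_k, a_{k+1} = ⌊(a₀ + m_{k+1})/d_{k+1}⌋ (starting m₀ = 0, d₀ = 1), with convergents p_k = a_k·p_{k-1} + p_{k-2}, q_k = a_k·q_{k-1} + q_{k-2} (p₋₁ = 1, q₋₁ = 0):
  k = 0: a₀ = 12; p₀/q₀ = 12/1; p₀² − 156·q₀² = 144 − 156 = -12.
  k = 1: m = 12, d = 12, a = ⌊(12 + 12)/12⌋ = 2; p/q = (2·12 + 1)/(2·1 + 0) = 25/2; p² − 156·q² = 625 − 624 = 1.
  The first convergent with p² − 156·q² = 1 gives the fundamental solution (x₁, y₁) = (25, 2).
Step 2: Apply the recurrence (x_{n+1}, y_{n+1}) = (x₁x_n + 156y₁y_n, x₁y_n + y₁x_n) repeatedly.
  From (x_1, y_1) = (25, 2): x_2 = 25·25 + 156·2·2 = 1249; y_2 = 25·2 + 2·25 = 100.
  From (x_2, y_2) = (1249, 100): x_3 = 25·1249 + 156·2·100 = 62425; y_3 = 25·100 + 2·1249 = 4998.
  From (x_3, y_3) = (62425, 4998): x_4 = 25·62425 + 156·2·4998 = 3120001; y_4 = 25·4998 + 2·62425 = 249800.
  From (x_4, y_4) = (3120001, 249800): x_5 = 25·3120001 + 156·2·249800 = 155937625; y_5 = 25·249800 + 2·3120001 = 12485002.
Step 3: Verify x_5² - 156·y_5² = 24316542890640625 - 24316542890640624 = 1 (should be 1). ✓

(x_1, y_1) = (25, 2); (x_5, y_5) = (155937625, 12485002).


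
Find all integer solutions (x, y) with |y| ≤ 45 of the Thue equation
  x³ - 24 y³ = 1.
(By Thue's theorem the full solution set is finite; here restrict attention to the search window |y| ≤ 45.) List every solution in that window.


The equation is x³ - 24y³ = 1. For fixed y, x³ = 24·y³ + 1, so a solution requires the RHS to be a perfect cube.
Strategy: iterate y from -45 to 45, compute RHS = 24·y³ + 1, and check whether it is a (positive or negative) perfect cube.
Check small values of y:
  y = 0: RHS = 1 = (1)³ ⇒ x = 1 works.
  y = 1: RHS = 25 is not a perfect cube.
  y = -1: RHS = -23 is not a perfect cube.
  y = 2: RHS = 193 is not a perfect cube.
  y = -2: RHS = -191 is not a perfect cube.
  y = 3: RHS = 649 is not a perfect cube.
  y = -3: RHS = -647 is not a perfect cube.
Continuing the search up to |y| = 45 finds no further solutions beyond those listed.
Collected solutions: (1, 0).

Solutions (with |y| ≤ 45): (1, 0).


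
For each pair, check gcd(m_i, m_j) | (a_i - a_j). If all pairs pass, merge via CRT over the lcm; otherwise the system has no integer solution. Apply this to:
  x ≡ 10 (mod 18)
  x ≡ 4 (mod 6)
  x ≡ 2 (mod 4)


Moduli 18, 6, 4 are not pairwise coprime, so CRT works modulo lcm(m_i) when all pairwise compatibility conditions hold.
Pairwise compatibility: gcd(m_i, m_j) must divide a_i - a_j for every pair.
Merge one congruence at a time:
  Start: x ≡ 10 (mod 18).
  Combine with x ≡ 4 (mod 6): gcd(18, 6) = 6; 4 - 10 = -6, which IS divisible by 6, so compatible.
    Write x = 10 + 18·t and substitute into x ≡ 4 (mod 6): 18·t ≡ 4 − 10 = -6 (mod 6).
    Divide the congruence (and modulus) by g = 6: 3·t ≡ -1 (mod 1).
    Modulo 1 every t works; take t = 0.
    Then x = 10 + 18·0 = 10, valid modulo lcm(18, 6) = 18: x ≡ 10 (mod 18).
  Combine with x ≡ 2 (mod 4): gcd(18, 4) = 2; 2 - 10 = -8, which IS divisible by 2, so compatible.
    Write x = 10 + 18·t and substitute into x ≡ 2 (mod 4): 18·t ≡ 2 − 10 = -8 (mod 4).
    Divide the congruence (and modulus) by g = 2: 9·t ≡ -4 (mod 2).
    Reduce coefficients mod 2: 1·t ≡ 0 (mod 2).
    So t ≡ 0 (mod 2).
    Then x = 10 + 18·0 = 10, valid modulo lcm(18, 4) = 36: x ≡ 10 (mod 36).
Verify: 10 mod 18 = 10, 10 mod 6 = 4, 10 mod 4 = 2.

x ≡ 10 (mod 36).


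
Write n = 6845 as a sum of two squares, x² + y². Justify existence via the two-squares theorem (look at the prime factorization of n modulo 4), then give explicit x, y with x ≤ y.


Step 1: Factor n = 6845 = 5 · 37^2.
Step 2: Check the mod-4 condition on each prime factor: 5 ≡ 1 (mod 4), exponent 1; 37 ≡ 1 (mod 4), exponent 2.
All primes ≡ 3 (mod 4) appear to even exponent (or don't appear), so by the two-squares theorem n IS expressible as a sum of two squares.
Step 3: Build a representation. Here n = 5 · 37 · 37 is a product of primes ≡ 1 (mod 4). Each prime p ≡ 1 (mod 4) is itself a sum of two squares; find a² by testing p − a² for a perfect square:
  5: 5 − 1² = 4 = 2² ⇒ 5 = 1² + 2².
  37: 37 − 1² = 36 = 6² ⇒ 37 = 1² + 6².
  Combine using the Brahmagupta–Fibonacci identity (a² + b²)(c² + d²) = (ac − bd)² + (ad + bc)² = (ac + bd)² + (ad − bc)²:
  5 · 37 = 185: from (1² + 2²)(1² + 6²), take (1·1 − 2·6, 1·6 + 2·1) = (1 − 12, 6 + 2) = (-11, 8); dropping signs (only squares matter) gives (11, 8); check 11² + 8² = 121 + 64 = 185 ✓.
  185 · 37 = 6845: from (11² + 8²)(1² + 6²), take (11·1 − 8·6, 11·6 + 8·1) = (11 − 48, 66 + 8) = (-37, 74); dropping signs (only squares matter) gives (37, 74); check 37² + 74² = 1369 + 5476 = 6845 ✓.
Step 4: Order so x ≤ y and verify: 37² + 74² = 1369 + 5476 = 6845 = n. ✓

n = 6845 = 37² + 74² (one valid representation with x ≤ y).


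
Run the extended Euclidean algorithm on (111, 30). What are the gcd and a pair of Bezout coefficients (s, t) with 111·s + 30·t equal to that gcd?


Euclidean algorithm on (111, 30) — divide until remainder is 0:
  111 = 3 · 30 + 21
  30 = 1 · 21 + 9
  21 = 2 · 9 + 3
  9 = 3 · 3 + 0
gcd(111, 30) = 3.
Track Bezout coefficients alongside the remainders: start with r₀ = 111 = a·1 + b·0 (s = 1, t = 0) and r₁ = 30 = a·0 + b·1 (s = 0, t = 1); each new remainder r_{k+1} = r_{k-1} − q_k·r_k inherits s_{k+1} = s_{k-1} − q_k·s_k, t_{k+1} = t_{k-1} − q_k·t_k, so r_k = a·s_k + b·t_k at every step:
  q = 3: r = 21, s = 1 − 3·0 = 1, t = 0 − 3·1 = -3  (check: 111·1 + 30·(-3) = 21)
  q = 1: r = 9, s = 0 − 1·1 = -1, t = 1 − 1·(-3) = 4  (check: 111·(-1) + 30·4 = 9)
  q = 2: r = 3, s = 1 − 2·(-1) = 3, t = -3 − 2·4 = -11  (check: 111·3 + 30·(-11) = 3)
The row with r = 3 (the gcd) gives the Bezout coefficients s = 3, t = -11.
Result: 111 · (3) + 30 · (-11) = 3.

gcd(111, 30) = 3; s = 3, t = -11 (check: 111·3 + 30·(-11) = 3).


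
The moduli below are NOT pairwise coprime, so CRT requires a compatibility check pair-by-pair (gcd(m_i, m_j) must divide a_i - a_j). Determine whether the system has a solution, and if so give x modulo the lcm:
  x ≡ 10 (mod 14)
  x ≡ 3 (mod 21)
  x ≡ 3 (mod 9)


Moduli 14, 21, 9 are not pairwise coprime, so CRT works modulo lcm(m_i) when all pairwise compatibility conditions hold.
Pairwise compatibility: gcd(m_i, m_j) must divide a_i - a_j for every pair.
Merge one congruence at a time:
  Start: x ≡ 10 (mod 14).
  Combine with x ≡ 3 (mod 21): gcd(14, 21) = 7; 3 - 10 = -7, which IS divisible by 7, so compatible.
    Write x = 10 + 14·t and substitute into x ≡ 3 (mod 21): 14·t ≡ 3 − 10 = -7 (mod 21).
    Divide the congruence (and modulus) by g = 7: 2·t ≡ -1 (mod 3).
    Reduce coefficients mod 3: 2·t ≡ 2 (mod 3).
    The inverse of 2 mod 3 is 2 (since 2·2 = 4 = 1·3 + 1), so t ≡ 2·2 = 4 ≡ 1 (mod 3).
    Then x = 10 + 14·1 = 24, valid modulo lcm(14, 21) = 42: x ≡ 24 (mod 42).
  Combine with x ≡ 3 (mod 9): gcd(42, 9) = 3; 3 - 24 = -21, which IS divisible by 3, so compatible.
    Write x = 24 + 42·t and substitute into x ≡ 3 (mod 9): 42·t ≡ 3 − 24 = -21 (mod 9).
    Divide the congruence (and modulus) by g = 3: 14·t ≡ -7 (mod 3).
    Reduce coefficients mod 3: 2·t ≡ 2 (mod 3).
    The inverse of 2 mod 3 is 2 (since 2·2 = 4 = 1·3 + 1), so t ≡ 2·2 = 4 ≡ 1 (mod 3).
    Then x = 24 + 42·1 = 66, valid modulo lcm(42, 9) = 126: x ≡ 66 (mod 126).
Verify: 66 mod 14 = 10, 66 mod 21 = 3, 66 mod 9 = 3.

x ≡ 66 (mod 126).


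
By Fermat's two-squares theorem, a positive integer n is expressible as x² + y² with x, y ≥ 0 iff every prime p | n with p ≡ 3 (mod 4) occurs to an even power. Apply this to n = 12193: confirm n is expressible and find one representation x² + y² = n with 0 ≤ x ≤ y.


Step 1: Factor n = 12193 = 89 · 137.
Step 2: Check the mod-4 condition on each prime factor: 89 ≡ 1 (mod 4), exponent 1; 137 ≡ 1 (mod 4), exponent 1.
All primes ≡ 3 (mod 4) appear to even exponent (or don't appear), so by the two-squares theorem n IS expressible as a sum of two squares.
Step 3: Build a representation. Here n = 89 · 137 is a product of primes ≡ 1 (mod 4). Each prime p ≡ 1 (mod 4) is itself a sum of two squares; find a² by testing p − a² for a perfect square:
  89: 89 − 1² = 88, 89 − 2² = 85, 89 − 3² = 80, 89 − 4² = 73, 89 − 5² = 64 = 8² ⇒ 89 = 5² + 8².
  137: 137 − 1² = 136, 137 − 2² = 133, 137 − 3² = 128, 137 − 4² = 121 = 11² ⇒ 137 = 4² + 11².
  Combine using the Brahmagupta–Fibonacci identity (a² + b²)(c² + d²) = (ac − bd)² + (ad + bc)² = (ac + bd)² + (ad − bc)²:
  89 · 137 = 12193: from (5² + 8²)(4² + 11²), take (5·4 − 8·11, 5·11 + 8·4) = (20 − 88, 55 + 32) = (-68, 87); dropping signs (only squares matter) gives (68, 87); check 68² + 87² = 4624 + 7569 = 12193 ✓.
Step 4: Order so x ≤ y and verify: 68² + 87² = 4624 + 7569 = 12193 = n. ✓

n = 12193 = 68² + 87² (one valid representation with x ≤ y).


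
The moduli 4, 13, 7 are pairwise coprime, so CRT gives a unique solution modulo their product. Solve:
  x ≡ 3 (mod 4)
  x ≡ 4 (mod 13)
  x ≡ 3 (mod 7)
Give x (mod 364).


Moduli 4, 13, 7 are pairwise coprime; by CRT there is a unique solution modulo M = 4 · 13 · 7 = 364.
Solve pairwise, accumulating the modulus:
  Start with x ≡ 3 (mod 4).
  Combine with x ≡ 4 (mod 13): since gcd(4, 13) = 1, we get a unique residue mod 52.
    Write x = 3 + 4·t and substitute into x ≡ 4 (mod 13): 4·t ≡ 4 − 3 = 1 (mod 13).
    The inverse of 4 mod 13 is 10 (since 4·10 = 40 = 3·13 + 1), so t ≡ 10·1 = 10 ≡ 10 (mod 13).
    Then x = 3 + 4·10 = 43, valid modulo lcm(4, 13) = 52: x ≡ 43 (mod 52).
  Combine with x ≡ 3 (mod 7): since gcd(52, 7) = 1, we get a unique residue mod 364.
    Write x = 43 + 52·t and substitute into x ≡ 3 (mod 7): 52·t ≡ 3 − 43 = -40 (mod 7).
    Reduce coefficients mod 7: 3·t ≡ 2 (mod 7).
    The inverse of 3 mod 7 is 5 (since 3·5 = 15 = 2·7 + 1), so t ≡ 5·2 = 10 ≡ 3 (mod 7).
    Then x = 43 + 52·3 = 199, valid modulo lcm(52, 7) = 364: x ≡ 199 (mod 364).
Verify: 199 mod 4 = 3 ✓, 199 mod 13 = 4 ✓, 199 mod 7 = 3 ✓.

x ≡ 199 (mod 364).


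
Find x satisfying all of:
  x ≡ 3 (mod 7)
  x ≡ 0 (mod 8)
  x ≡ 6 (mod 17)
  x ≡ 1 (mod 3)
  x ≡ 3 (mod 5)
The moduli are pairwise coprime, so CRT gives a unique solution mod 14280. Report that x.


Product of moduli M = 7 · 8 · 17 · 3 · 5 = 14280.
Merge one congruence at a time:
  Start: x ≡ 3 (mod 7).
  Combine with x ≡ 0 (mod 8); new modulus lcm = 56.
    Write x = 3 + 7·t and substitute into x ≡ 0 (mod 8): 7·t ≡ 0 − 3 = -3 (mod 8).
    Reduce coefficients mod 8: 7·t ≡ 5 (mod 8).
    The inverse of 7 mod 8 is 7 (since 7·7 = 49 = 6·8 + 1), so t ≡ 7·5 = 35 ≡ 3 (mod 8).
    Then x = 3 + 7·3 = 24, valid modulo lcm(7, 8) = 56: x ≡ 24 (mod 56).
  Combine with x ≡ 6 (mod 17); new modulus lcm = 952.
    Write x = 24 + 56·t and substitute into x ≡ 6 (mod 17): 56·t ≡ 6 − 24 = -18 (mod 17).
    Reduce coefficients mod 17: 5·t ≡ 16 (mod 17).
    The inverse of 5 mod 17 is 7 (since 5·7 = 35 = 2·17 + 1), so t ≡ 7·16 = 112 ≡ 10 (mod 17).
    Then x = 24 + 56·10 = 584, valid modulo lcm(56, 17) = 952: x ≡ 584 (mod 952).
  Combine with x ≡ 1 (mod 3); new modulus lcm = 2856.
    Write x = 584 + 952·t and substitute into x ≡ 1 (mod 3): 952·t ≡ 1 − 584 = -583 (mod 3).
    Reduce coefficients mod 3: 1·t ≡ 2 (mod 3).
    So t ≡ 2 (mod 3).
    Then x = 584 + 952·2 = 2488, valid modulo lcm(952, 3) = 2856: x ≡ 2488 (mod 2856).
  Combine with x ≡ 3 (mod 5); new modulus lcm = 14280.
    Write x = 2488 + 2856·t and substitute into x ≡ 3 (mod 5): 2856·t ≡ 3 − 2488 = -2485 (mod 5).
    Reduce coefficients mod 5: 1·t ≡ 0 (mod 5).
    So t ≡ 0 (mod 5).
    Then x = 2488 + 2856·0 = 2488, valid modulo lcm(2856, 5) = 14280: x ≡ 2488 (mod 14280).
Verify against each original: 2488 mod 7 = 3, 2488 mod 8 = 0, 2488 mod 17 = 6, 2488 mod 3 = 1, 2488 mod 5 = 3.

x ≡ 2488 (mod 14280).


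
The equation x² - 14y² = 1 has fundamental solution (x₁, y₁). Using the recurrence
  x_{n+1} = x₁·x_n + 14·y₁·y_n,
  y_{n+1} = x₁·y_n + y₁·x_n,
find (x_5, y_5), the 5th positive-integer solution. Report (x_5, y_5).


Step 1: Find the fundamental solution (x₁, y₁) of x² - 14y² = 1.
  Expand √14 as a continued fraction. a₀ = ⌊√14⌋ = 3; iterate m_{k+1} = d_k·a_k − m_k, d_{k+1} = (14 − m_{k+1}²)/d_k, a_{k+1} = ⌊(a₀ + m_{k+1})/d_{k+1}⌋ (starting m₀ = 0, d₀ = 1), with convergents p_k = a_k·p_{k-1} + p_{k-2}, q_k = a_k·q_{k-1} + q_{k-2} (p₋₁ = 1, q₋₁ = 0):
  k = 0: a₀ = 3; p₀/q₀ = 3/1; p₀² − 14·q₀² = 9 − 14 = -5.
  k = 1: m = 3, d = 5, a = ⌊(3 + 3)/5⌋ = 1; p/q = (1·3 + 1)/(1·1 + 0) = 4/1; p² − 14·q² = 16 − 14 = 2.
  k = 2: m = 2, d = 2, a = ⌊(3 + 2)/2⌋ = 2; p/q = (2·4 + 3)/(2·1 + 1) = 11/3; p² − 14·q² = 121 − 126 = -5.
  k = 3: m = 2, d = 5, a = ⌊(3 + 2)/5⌋ = 1; p/q = (1·11 + 4)/(1·3 + 1) = 15/4; p² − 14·q² = 225 − 224 = 1.
  The first convergent with p² − 14·q² = 1 gives the fundamental solution (x₁, y₁) = (15, 4).
Step 2: Apply the recurrence (x_{n+1}, y_{n+1}) = (x₁x_n + 14y₁y_n, x₁y_n + y₁x_n) repeatedly.
  From (x_1, y_1) = (15, 4): x_2 = 15·15 + 14·4·4 = 449; y_2 = 15·4 + 4·15 = 120.
  From (x_2, y_2) = (449, 120): x_3 = 15·449 + 14·4·120 = 13455; y_3 = 15·120 + 4·449 = 3596.
  From (x_3, y_3) = (13455, 3596): x_4 = 15·13455 + 14·4·3596 = 403201; y_4 = 15·3596 + 4·13455 = 107760.
  From (x_4, y_4) = (403201, 107760): x_5 = 15·403201 + 14·4·107760 = 12082575; y_5 = 15·107760 + 4·403201 = 3229204.
Step 3: Verify x_5² - 14·y_5² = 145988618630625 - 145988618630624 = 1 (should be 1). ✓

(x_1, y_1) = (15, 4); (x_5, y_5) = (12082575, 3229204).


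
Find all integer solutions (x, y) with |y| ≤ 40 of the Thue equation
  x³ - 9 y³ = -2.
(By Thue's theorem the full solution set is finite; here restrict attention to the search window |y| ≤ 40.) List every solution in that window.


The equation is x³ - 9y³ = -2. For fixed y, x³ = 9·y³ − 2, so a solution requires the RHS to be a perfect cube.
Strategy: iterate y from -40 to 40, compute RHS = 9·y³ − 2, and check whether it is a (positive or negative) perfect cube.
Check small values of y:
  y = 0: RHS = -2 is not a perfect cube.
  y = 1: RHS = 7 is not a perfect cube.
  y = -1: RHS = -11 is not a perfect cube.
  y = 2: RHS = 70 is not a perfect cube.
  y = -2: RHS = -74 is not a perfect cube.
  y = 3: RHS = 241 is not a perfect cube.
  y = -3: RHS = -245 is not a perfect cube.
Continuing the search up to |y| = 40 finds no solutions either.
No (x, y) in the scanned range satisfies the equation.

No integer solutions with |y| ≤ 40.


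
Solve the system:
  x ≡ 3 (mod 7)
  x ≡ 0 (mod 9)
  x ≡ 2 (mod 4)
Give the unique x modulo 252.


Moduli 7, 9, 4 are pairwise coprime; by CRT there is a unique solution modulo M = 7 · 9 · 4 = 252.
Solve pairwise, accumulating the modulus:
  Start with x ≡ 3 (mod 7).
  Combine with x ≡ 0 (mod 9): since gcd(7, 9) = 1, we get a unique residue mod 63.
    Write x = 3 + 7·t and substitute into x ≡ 0 (mod 9): 7·t ≡ 0 − 3 = -3 (mod 9).
    Reduce coefficients mod 9: 7·t ≡ 6 (mod 9).
    The inverse of 7 mod 9 is 4 (since 7·4 = 28 = 3·9 + 1), so t ≡ 4·6 = 24 ≡ 6 (mod 9).
    Then x = 3 + 7·6 = 45, valid modulo lcm(7, 9) = 63: x ≡ 45 (mod 63).
  Combine with x ≡ 2 (mod 4): since gcd(63, 4) = 1, we get a unique residue mod 252.
    Write x = 45 + 63·t and substitute into x ≡ 2 (mod 4): 63·t ≡ 2 − 45 = -43 (mod 4).
    Reduce coefficients mod 4: 3·t ≡ 1 (mod 4).
    The inverse of 3 mod 4 is 3 (since 3·3 = 9 = 2·4 + 1), so t ≡ 3·1 = 3 ≡ 3 (mod 4).
    Then x = 45 + 63·3 = 234, valid modulo lcm(63, 4) = 252: x ≡ 234 (mod 252).
Verify: 234 mod 7 = 3 ✓, 234 mod 9 = 0 ✓, 234 mod 4 = 2 ✓.

x ≡ 234 (mod 252).


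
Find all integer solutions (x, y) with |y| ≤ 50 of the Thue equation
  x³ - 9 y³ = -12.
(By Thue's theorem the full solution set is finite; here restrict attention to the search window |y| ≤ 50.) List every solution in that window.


The equation is x³ - 9y³ = -12. For fixed y, x³ = 9·y³ − 12, so a solution requires the RHS to be a perfect cube.
Strategy: iterate y from -50 to 50, compute RHS = 9·y³ − 12, and check whether it is a (positive or negative) perfect cube.
Check small values of y:
  y = 0: RHS = -12 is not a perfect cube.
  y = 1: RHS = -3 is not a perfect cube.
  y = -1: RHS = -21 is not a perfect cube.
  y = 2: RHS = 60 is not a perfect cube.
  y = -2: RHS = -84 is not a perfect cube.
  y = 3: RHS = 231 is not a perfect cube.
  y = -3: RHS = -255 is not a perfect cube.
Continuing the search up to |y| = 50 finds no solutions either.
No (x, y) in the scanned range satisfies the equation.

No integer solutions with |y| ≤ 50.


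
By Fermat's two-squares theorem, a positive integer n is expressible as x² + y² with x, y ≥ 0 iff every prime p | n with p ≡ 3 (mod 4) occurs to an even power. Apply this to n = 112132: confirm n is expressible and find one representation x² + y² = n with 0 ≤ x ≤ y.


Step 1: Factor n = 112132 = 2^2 · 17^2 · 97.
Step 2: Check the mod-4 condition on each prime factor: 2 = 2 (special); 17 ≡ 1 (mod 4), exponent 2; 97 ≡ 1 (mod 4), exponent 1.
All primes ≡ 3 (mod 4) appear to even exponent (or don't appear), so by the two-squares theorem n IS expressible as a sum of two squares.
Step 3: Build a representation. Group n = k² · m with k = 2 and m = 17 · 17 · 97 = 28033 (a product of primes ≡ 1 (mod 4)); a representation of m scales to one of n via (k·x)² + (k·y)² = k²(x² + y²). Each prime p ≡ 1 (mod 4) is itself a sum of two squares; find a² by testing p − a² for a perfect square:
  17: 17 − 1² = 16 = 4² ⇒ 17 = 1² + 4².
  97: 97 − 1² = 96, 97 − 2² = 93, 97 − 3² = 88, 97 − 4² = 81 = 9² ⇒ 97 = 4² + 9².
  Combine using the Brahmagupta–Fibonacci identity (a² + b²)(c² + d²) = (ac − bd)² + (ad + bc)² = (ac + bd)² + (ad − bc)²:
  17 · 17 = 289: from (1² + 4²)(1² + 4²), take (1·1 − 4·4, 1·4 + 4·1) = (1 − 16, 4 + 4) = (-15, 8); dropping signs (only squares matter) gives (15, 8); check 15² + 8² = 225 + 64 = 289 ✓.
  289 · 97 = 28033: from (15² + 8²)(4² + 9²), take (15·4 − 8·9, 15·9 + 8·4) = (60 − 72, 135 + 32) = (-12, 167); dropping signs (only squares matter) gives (12, 167); check 12² + 167² = 144 + 27889 = 28033 ✓.
  Scale by k = 2: (2·12, 2·167) = (24, 334).
Step 4: Order so x ≤ y and verify: 24² + 334² = 576 + 111556 = 112132 = n. ✓

n = 112132 = 24² + 334² (one valid representation with x ≤ y).


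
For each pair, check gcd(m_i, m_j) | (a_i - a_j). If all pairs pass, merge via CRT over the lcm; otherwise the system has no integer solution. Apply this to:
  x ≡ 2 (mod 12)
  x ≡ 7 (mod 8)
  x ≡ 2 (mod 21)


Moduli 12, 8, 21 are not pairwise coprime, so CRT works modulo lcm(m_i) when all pairwise compatibility conditions hold.
Pairwise compatibility: gcd(m_i, m_j) must divide a_i - a_j for every pair.
Merge one congruence at a time:
  Start: x ≡ 2 (mod 12).
  Combine with x ≡ 7 (mod 8): gcd(12, 8) = 4, and 7 - 2 = 5 is NOT divisible by 4.
    ⇒ system is inconsistent (no integer solution).

No solution (the system is inconsistent).


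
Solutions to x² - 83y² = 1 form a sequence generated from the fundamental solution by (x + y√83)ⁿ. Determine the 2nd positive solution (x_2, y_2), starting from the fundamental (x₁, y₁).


Step 1: Find the fundamental solution (x₁, y₁) of x² - 83y² = 1.
  Expand √83 as a continued fraction. a₀ = ⌊√83⌋ = 9; iterate m_{k+1} = d_k·a_k − m_k, d_{k+1} = (83 − m_{k+1}²)/d_k, a_{k+1} = ⌊(a₀ + m_{k+1})/d_{k+1}⌋ (starting m₀ = 0, d₀ = 1), with convergents p_k = a_k·p_{k-1} + p_{k-2}, q_k = a_k·q_{k-1} + q_{k-2} (p₋₁ = 1, q₋₁ = 0):
  k = 0: a₀ = 9; p₀/q₀ = 9/1; p₀² − 83·q₀² = 81 − 83 = -2.
  k = 1: m = 9, d = 2, a = ⌊(9 + 9)/2⌋ = 9; p/q = (9·9 + 1)/(9·1 + 0) = 82/9; p² − 83·q² = 6724 − 6723 = 1.
  The first convergent with p² − 83·q² = 1 gives the fundamental solution (x₁, y₁) = (82, 9).
Step 2: Apply the recurrence (x_{n+1}, y_{n+1}) = (x₁x_n + 83y₁y_n, x₁y_n + y₁x_n) repeatedly.
  From (x_1, y_1) = (82, 9): x_2 = 82·82 + 83·9·9 = 13447; y_2 = 82·9 + 9·82 = 1476.
Step 3: Verify x_2² - 83·y_2² = 180821809 - 180821808 = 1 (should be 1). ✓

(x_1, y_1) = (82, 9); (x_2, y_2) = (13447, 1476).


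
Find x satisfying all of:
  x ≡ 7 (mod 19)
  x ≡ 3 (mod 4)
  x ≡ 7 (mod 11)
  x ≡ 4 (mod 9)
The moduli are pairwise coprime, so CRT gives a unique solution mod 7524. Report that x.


Product of moduli M = 19 · 4 · 11 · 9 = 7524.
Merge one congruence at a time:
  Start: x ≡ 7 (mod 19).
  Combine with x ≡ 3 (mod 4); new modulus lcm = 76.
    Write x = 7 + 19·t and substitute into x ≡ 3 (mod 4): 19·t ≡ 3 − 7 = -4 (mod 4).
    Reduce coefficients mod 4: 3·t ≡ 0 (mod 4).
    The inverse of 3 mod 4 is 3 (since 3·3 = 9 = 2·4 + 1), so t ≡ 3·0 = 0 ≡ 0 (mod 4).
    Then x = 7 + 19·0 = 7, valid modulo lcm(19, 4) = 76: x ≡ 7 (mod 76).
  Combine with x ≡ 7 (mod 11); new modulus lcm = 836.
    Write x = 7 + 76·t and substitute into x ≡ 7 (mod 11): 76·t ≡ 7 − 7 = 0 (mod 11).
    Reduce coefficients mod 11: 10·t ≡ 0 (mod 11).
    The inverse of 10 mod 11 is 10 (since 10·10 = 100 = 9·11 + 1), so t ≡ 10·0 = 0 ≡ 0 (mod 11).
    Then x = 7 + 76·0 = 7, valid modulo lcm(76, 11) = 836: x ≡ 7 (mod 836).
  Combine with x ≡ 4 (mod 9); new modulus lcm = 7524.
    Write x = 7 + 836·t and substitute into x ≡ 4 (mod 9): 836·t ≡ 4 − 7 = -3 (mod 9).
    Reduce coefficients mod 9: 8·t ≡ 6 (mod 9).
    The inverse of 8 mod 9 is 8 (since 8·8 = 64 = 7·9 + 1), so t ≡ 8·6 = 48 ≡ 3 (mod 9).
    Then x = 7 + 836·3 = 2515, valid modulo lcm(836, 9) = 7524: x ≡ 2515 (mod 7524).
Verify against each original: 2515 mod 19 = 7, 2515 mod 4 = 3, 2515 mod 11 = 7, 2515 mod 9 = 4.

x ≡ 2515 (mod 7524).


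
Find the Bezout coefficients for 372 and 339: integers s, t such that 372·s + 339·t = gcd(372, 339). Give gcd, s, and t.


Euclidean algorithm on (372, 339) — divide until remainder is 0:
  372 = 1 · 339 + 33
  339 = 10 · 33 + 9
  33 = 3 · 9 + 6
  9 = 1 · 6 + 3
  6 = 2 · 3 + 0
gcd(372, 339) = 3.
Track Bezout coefficients alongside the remainders: start with r₀ = 372 = a·1 + b·0 (s = 1, t = 0) and r₁ = 339 = a·0 + b·1 (s = 0, t = 1); each new remainder r_{k+1} = r_{k-1} − q_k·r_k inherits s_{k+1} = s_{k-1} − q_k·s_k, t_{k+1} = t_{k-1} − q_k·t_k, so r_k = a·s_k + b·t_k at every step:
  q = 1: r = 33, s = 1 − 1·0 = 1, t = 0 − 1·1 = -1  (check: 372·1 + 339·(-1) = 33)
  q = 10: r = 9, s = 0 − 10·1 = -10, t = 1 − 10·(-1) = 11  (check: 372·(-10) + 339·11 = 9)
  q = 3: r = 6, s = 1 − 3·(-10) = 31, t = -1 − 3·11 = -34  (check: 372·31 + 339·(-34) = 6)
  q = 1: r = 3, s = -10 − 1·31 = -41, t = 11 − 1·(-34) = 45  (check: 372·(-41) + 339·45 = 3)
The row with r = 3 (the gcd) gives the Bezout coefficients s = -41, t = 45.
Result: 372 · (-41) + 339 · (45) = 3.

gcd(372, 339) = 3; s = -41, t = 45 (check: 372·(-41) + 339·45 = 3).


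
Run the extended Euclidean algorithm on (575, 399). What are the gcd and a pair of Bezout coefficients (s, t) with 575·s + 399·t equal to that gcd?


Euclidean algorithm on (575, 399) — divide until remainder is 0:
  575 = 1 · 399 + 176
  399 = 2 · 176 + 47
  176 = 3 · 47 + 35
  47 = 1 · 35 + 12
  35 = 2 · 12 + 11
  12 = 1 · 11 + 1
  11 = 11 · 1 + 0
gcd(575, 399) = 1.
Track Bezout coefficients alongside the remainders: start with r₀ = 575 = a·1 + b·0 (s = 1, t = 0) and r₁ = 399 = a·0 + b·1 (s = 0, t = 1); each new remainder r_{k+1} = r_{k-1} − q_k·r_k inherits s_{k+1} = s_{k-1} − q_k·s_k, t_{k+1} = t_{k-1} − q_k·t_k, so r_k = a·s_k + b·t_k at every step:
  q = 1: r = 176, s = 1 − 1·0 = 1, t = 0 − 1·1 = -1  (check: 575·1 + 399·(-1) = 176)
  q = 2: r = 47, s = 0 − 2·1 = -2, t = 1 − 2·(-1) = 3  (check: 575·(-2) + 399·3 = 47)
  q = 3: r = 35, s = 1 − 3·(-2) = 7, t = -1 − 3·3 = -10  (check: 575·7 + 399·(-10) = 35)
  q = 1: r = 12, s = -2 − 1·7 = -9, t = 3 − 1·(-10) = 13  (check: 575·(-9) + 399·13 = 12)
  q = 2: r = 11, s = 7 − 2·(-9) = 25, t = -10 − 2·13 = -36  (check: 575·25 + 399·(-36) = 11)
  q = 1: r = 1, s = -9 − 1·25 = -34, t = 13 − 1·(-36) = 49  (check: 575·(-34) + 399·49 = 1)
The row with r = 1 (the gcd) gives the Bezout coefficients s = -34, t = 49.
Result: 575 · (-34) + 399 · (49) = 1.

gcd(575, 399) = 1; s = -34, t = 49 (check: 575·(-34) + 399·49 = 1).


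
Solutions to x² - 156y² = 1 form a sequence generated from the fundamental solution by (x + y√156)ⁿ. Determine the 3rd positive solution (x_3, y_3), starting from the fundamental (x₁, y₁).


Step 1: Find the fundamental solution (x₁, y₁) of x² - 156y² = 1.
  Expand √156 as a continued fraction. a₀ = ⌊√156⌋ = 12; iterate m_{k+1} = d_k·a_k − m_k, d_{k+1} = (156 − m_{k+1}²)/d_k, a_{k+1} = ⌊(a₀ + m_{k+1})/d_{k+1}⌋ (starting m₀ = 0, d₀ = 1), with convergents p_k = a_k·p_{k-1} + p_{k-2}, q_k = a_k·q_{k-1} + q_{k-2} (p₋₁ = 1, q₋₁ = 0):
  k = 0: a₀ = 12; p₀/q₀ = 12/1; p₀² − 156·q₀² = 144 − 156 = -12.
  k = 1: m = 12, d = 12, a = ⌊(12 + 12)/12⌋ = 2; p/q = (2·12 + 1)/(2·1 + 0) = 25/2; p² − 156·q² = 625 − 624 = 1.
  The first convergent with p² − 156·q² = 1 gives the fundamental solution (x₁, y₁) = (25, 2).
Step 2: Apply the recurrence (x_{n+1}, y_{n+1}) = (x₁x_n + 156y₁y_n, x₁y_n + y₁x_n) repeatedly.
  From (x_1, y_1) = (25, 2): x_2 = 25·25 + 156·2·2 = 1249; y_2 = 25·2 + 2·25 = 100.
  From (x_2, y_2) = (1249, 100): x_3 = 25·1249 + 156·2·100 = 62425; y_3 = 25·100 + 2·1249 = 4998.
Step 3: Verify x_3² - 156·y_3² = 3896880625 - 3896880624 = 1 (should be 1). ✓

(x_1, y_1) = (25, 2); (x_3, y_3) = (62425, 4998).


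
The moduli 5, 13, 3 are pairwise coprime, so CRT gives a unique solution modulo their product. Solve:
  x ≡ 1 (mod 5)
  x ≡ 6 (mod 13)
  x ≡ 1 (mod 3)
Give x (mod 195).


Moduli 5, 13, 3 are pairwise coprime; by CRT there is a unique solution modulo M = 5 · 13 · 3 = 195.
Solve pairwise, accumulating the modulus:
  Start with x ≡ 1 (mod 5).
  Combine with x ≡ 6 (mod 13): since gcd(5, 13) = 1, we get a unique residue mod 65.
    Write x = 1 + 5·t and substitute into x ≡ 6 (mod 13): 5·t ≡ 6 − 1 = 5 (mod 13).
    The inverse of 5 mod 13 is 8 (since 5·8 = 40 = 3·13 + 1), so t ≡ 8·5 = 40 ≡ 1 (mod 13).
    Then x = 1 + 5·1 = 6, valid modulo lcm(5, 13) = 65: x ≡ 6 (mod 65).
  Combine with x ≡ 1 (mod 3): since gcd(65, 3) = 1, we get a unique residue mod 195.
    Write x = 6 + 65·t and substitute into x ≡ 1 (mod 3): 65·t ≡ 1 − 6 = -5 (mod 3).
    Reduce coefficients mod 3: 2·t ≡ 1 (mod 3).
    The inverse of 2 mod 3 is 2 (since 2·2 = 4 = 1·3 + 1), so t ≡ 2·1 = 2 ≡ 2 (mod 3).
    Then x = 6 + 65·2 = 136, valid modulo lcm(65, 3) = 195: x ≡ 136 (mod 195).
Verify: 136 mod 5 = 1 ✓, 136 mod 13 = 6 ✓, 136 mod 3 = 1 ✓.

x ≡ 136 (mod 195).


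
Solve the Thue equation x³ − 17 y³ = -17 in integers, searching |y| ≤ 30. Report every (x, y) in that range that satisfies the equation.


The equation is x³ - 17y³ = -17. For fixed y, x³ = 17·y³ − 17, so a solution requires the RHS to be a perfect cube.
Strategy: iterate y from -30 to 30, compute RHS = 17·y³ − 17, and check whether it is a (positive or negative) perfect cube.
Check small values of y:
  y = 0: RHS = -17 is not a perfect cube.
  y = 1: RHS = 0 = (0)³ ⇒ x = 0 works.
  y = -1: RHS = -34 is not a perfect cube.
  y = 2: RHS = 119 is not a perfect cube.
  y = -2: RHS = -153 is not a perfect cube.
  y = 3: RHS = 442 is not a perfect cube.
  y = -3: RHS = -476 is not a perfect cube.
Continuing the search up to |y| = 30 finds no further solutions beyond those listed.
Collected solutions: (0, 1).

Solutions (with |y| ≤ 30): (0, 1).


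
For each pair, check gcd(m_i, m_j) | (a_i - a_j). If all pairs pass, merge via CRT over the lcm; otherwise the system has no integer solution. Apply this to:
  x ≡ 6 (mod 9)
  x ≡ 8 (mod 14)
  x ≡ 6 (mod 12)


Moduli 9, 14, 12 are not pairwise coprime, so CRT works modulo lcm(m_i) when all pairwise compatibility conditions hold.
Pairwise compatibility: gcd(m_i, m_j) must divide a_i - a_j for every pair.
Merge one congruence at a time:
  Start: x ≡ 6 (mod 9).
  Combine with x ≡ 8 (mod 14): gcd(9, 14) = 1; 8 - 6 = 2, which IS divisible by 1, so compatible.
    Write x = 6 + 9·t and substitute into x ≡ 8 (mod 14): 9·t ≡ 8 − 6 = 2 (mod 14).
    The inverse of 9 mod 14 is 11 (since 9·11 = 99 = 7·14 + 1), so t ≡ 11·2 = 22 ≡ 8 (mod 14).
    Then x = 6 + 9·8 = 78, valid modulo lcm(9, 14) = 126: x ≡ 78 (mod 126).
  Combine with x ≡ 6 (mod 12): gcd(126, 12) = 6; 6 - 78 = -72, which IS divisible by 6, so compatible.
    Write x = 78 + 126·t and substitute into x ≡ 6 (mod 12): 126·t ≡ 6 − 78 = -72 (mod 12).
    Divide the congruence (and modulus) by g = 6: 21·t ≡ -12 (mod 2).
    Reduce coefficients mod 2: 1·t ≡ 0 (mod 2).
    So t ≡ 0 (mod 2).
    Then x = 78 + 126·0 = 78, valid modulo lcm(126, 12) = 252: x ≡ 78 (mod 252).
Verify: 78 mod 9 = 6, 78 mod 14 = 8, 78 mod 12 = 6.

x ≡ 78 (mod 252).


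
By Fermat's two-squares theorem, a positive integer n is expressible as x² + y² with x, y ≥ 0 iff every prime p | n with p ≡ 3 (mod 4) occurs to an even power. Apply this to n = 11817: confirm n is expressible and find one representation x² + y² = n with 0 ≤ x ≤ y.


Step 1: Factor n = 11817 = 3^2 · 13 · 101.
Step 2: Check the mod-4 condition on each prime factor: 3 ≡ 3 (mod 4), exponent 2 (must be even); 13 ≡ 1 (mod 4), exponent 1; 101 ≡ 1 (mod 4), exponent 1.
All primes ≡ 3 (mod 4) appear to even exponent (or don't appear), so by the two-squares theorem n IS expressible as a sum of two squares.
Step 3: Build a representation. Group n = k² · m with k = 3 and m = 13 · 101 = 1313 (a product of primes ≡ 1 (mod 4)); a representation of m scales to one of n via (k·x)² + (k·y)² = k²(x² + y²). Each prime p ≡ 1 (mod 4) is itself a sum of two squares; find a² by testing p − a² for a perfect square:
  13: 13 − 1² = 12, 13 − 2² = 9 = 3² ⇒ 13 = 2² + 3².
  101: 101 − 1² = 100 = 10² ⇒ 101 = 1² + 10².
  Combine using the Brahmagupta–Fibonacci identity (a² + b²)(c² + d²) = (ac − bd)² + (ad + bc)² = (ac + bd)² + (ad − bc)²:
  13 · 101 = 1313: from (2² + 3²)(1² + 10²), take (2·1 − 3·10, 2·10 + 3·1) = (2 − 30, 20 + 3) = (-28, 23); dropping signs (only squares matter) gives (28, 23); check 28² + 23² = 784 + 529 = 1313 ✓.
  Scale by k = 3: (3·28, 3·23) = (84, 69).
Step 4: Order so x ≤ y and verify: 69² + 84² = 4761 + 7056 = 11817 = n. ✓

n = 11817 = 69² + 84² (one valid representation with x ≤ y).


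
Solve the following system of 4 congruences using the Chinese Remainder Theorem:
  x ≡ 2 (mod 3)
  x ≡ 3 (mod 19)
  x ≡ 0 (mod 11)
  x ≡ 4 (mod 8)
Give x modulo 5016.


Product of moduli M = 3 · 19 · 11 · 8 = 5016.
Merge one congruence at a time:
  Start: x ≡ 2 (mod 3).
  Combine with x ≡ 3 (mod 19); new modulus lcm = 57.
    Write x = 2 + 3·t and substitute into x ≡ 3 (mod 19): 3·t ≡ 3 − 2 = 1 (mod 19).
    The inverse of 3 mod 19 is 13 (since 3·13 = 39 = 2·19 + 1), so t ≡ 13·1 = 13 ≡ 13 (mod 19).
    Then x = 2 + 3·13 = 41, valid modulo lcm(3, 19) = 57: x ≡ 41 (mod 57).
  Combine with x ≡ 0 (mod 11); new modulus lcm = 627.
    Write x = 41 + 57·t and substitute into x ≡ 0 (mod 11): 57·t ≡ 0 − 41 = -41 (mod 11).
    Reduce coefficients mod 11: 2·t ≡ 3 (mod 11).
    The inverse of 2 mod 11 is 6 (since 2·6 = 12 = 1·11 + 1), so t ≡ 6·3 = 18 ≡ 7 (mod 11).
    Then x = 41 + 57·7 = 440, valid modulo lcm(57, 11) = 627: x ≡ 440 (mod 627).
  Combine with x ≡ 4 (mod 8); new modulus lcm = 5016.
    Write x = 440 + 627·t and substitute into x ≡ 4 (mod 8): 627·t ≡ 4 − 440 = -436 (mod 8).
    Reduce coefficients mod 8: 3·t ≡ 4 (mod 8).
    The inverse of 3 mod 8 is 3 (since 3·3 = 9 = 1·8 + 1), so t ≡ 3·4 = 12 ≡ 4 (mod 8).
    Then x = 440 + 627·4 = 2948, valid modulo lcm(627, 8) = 5016: x ≡ 2948 (mod 5016).
Verify against each original: 2948 mod 3 = 2, 2948 mod 19 = 3, 2948 mod 11 = 0, 2948 mod 8 = 4.

x ≡ 2948 (mod 5016).
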